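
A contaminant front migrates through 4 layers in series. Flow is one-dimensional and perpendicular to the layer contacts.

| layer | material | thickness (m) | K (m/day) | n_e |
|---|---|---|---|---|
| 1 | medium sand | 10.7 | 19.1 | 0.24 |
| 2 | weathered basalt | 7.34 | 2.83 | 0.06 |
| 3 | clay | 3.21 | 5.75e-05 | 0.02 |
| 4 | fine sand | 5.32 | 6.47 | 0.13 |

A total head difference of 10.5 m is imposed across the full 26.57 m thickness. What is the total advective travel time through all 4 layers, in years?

54.8

With flow normal to the layers, continuity requires the same specific discharge q through every layer.
Σ(b_i/K_i) = 10.7/19.1 + 7.34/2.83 + 3.21/5.75e-05 + 5.32/6.47 = 55830 d.
q = Δh / Σ(b_i/K_i) = 10.5 / 55830 = 0.0001881 m/day.
In each layer the seepage velocity is v_i = q/n_i, so the layer transit time is t_i = b_i·n_i / q:
  layer 1 (medium sand): t_1 = 10.7 × 0.24 / 0.0001881 = 13654 d
  layer 2 (weathered basalt): t_2 = 7.34 × 0.06 / 0.0001881 = 2342 d
  layer 3 (clay): t_3 = 3.21 × 0.02 / 0.0001881 = 341.4 d
  layer 4 (fine sand): t_4 = 5.32 × 0.13 / 0.0001881 = 3677 d
Total t = Σ t_i = 20015 days = 54.80 years.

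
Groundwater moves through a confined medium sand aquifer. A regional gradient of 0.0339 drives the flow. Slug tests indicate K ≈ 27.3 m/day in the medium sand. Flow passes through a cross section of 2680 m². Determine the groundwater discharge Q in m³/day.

2480

Hydraulic gradient i = 0.0339.
Darcy's law: Q = K · A · i = 27.30 × 2680 × 0.03390 = 2480 m³/day.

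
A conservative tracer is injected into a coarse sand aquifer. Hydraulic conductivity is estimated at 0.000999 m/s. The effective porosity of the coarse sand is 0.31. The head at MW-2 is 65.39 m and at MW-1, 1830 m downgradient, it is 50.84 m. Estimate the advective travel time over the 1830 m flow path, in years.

Convert K: 0.000999 m/s × 86400 = 86.31 m/day.
Hydraulic gradient i = (65.39 − 50.84) / 1830 = 14.55 / 1830 = 0.007951.
Darcy flux q = K · i = 86.31 × 0.007951 = 0.6863 m/day.
Seepage velocity v = q / n_e = 0.6863 / 0.31 = 2.214 m/day.
Travel time t = L / v = 1830 / 2.214 = 826.6 days = 2.263 years.

2.26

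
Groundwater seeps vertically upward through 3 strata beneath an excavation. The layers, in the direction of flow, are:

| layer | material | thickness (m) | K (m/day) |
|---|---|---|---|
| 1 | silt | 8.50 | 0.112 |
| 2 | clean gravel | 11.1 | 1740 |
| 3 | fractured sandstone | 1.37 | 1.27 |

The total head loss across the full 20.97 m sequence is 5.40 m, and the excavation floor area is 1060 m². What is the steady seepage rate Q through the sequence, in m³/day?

74.4

Flow is perpendicular to layering, so the layers act in series and the equivalent K is the thickness-weighted harmonic mean.
Total thickness L = 8.50 + 11.1 + 1.37 = 20.97 m.
Σ(b_i/K_i) = 8.50/0.112 + 11.1/1740 + 1.37/1.27 = 76.98 d.
K_eq = L / Σ(b_i/K_i) = 20.97 / 76.98 = 0.2724 m/day.
Q = K_eq · A · (Δh/L) = 0.2724 × 1060 × (5.40/20.97) = 74.36 m³/day.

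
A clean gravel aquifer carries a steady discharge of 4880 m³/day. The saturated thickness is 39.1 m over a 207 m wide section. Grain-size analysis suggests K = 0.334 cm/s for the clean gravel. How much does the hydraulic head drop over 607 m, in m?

1.27

Convert K: 0.334 cm/s × 864 = 288.6 m/day.
Cross-sectional area A = 207 × 39.1 = 8094 m².
From Q = K·A·i, i = Q / (K·A) = 4880 / (288.6 × 8094) = 0.002089.
Head loss Δh = i · L = 0.002089 × 607 = 1.268 m.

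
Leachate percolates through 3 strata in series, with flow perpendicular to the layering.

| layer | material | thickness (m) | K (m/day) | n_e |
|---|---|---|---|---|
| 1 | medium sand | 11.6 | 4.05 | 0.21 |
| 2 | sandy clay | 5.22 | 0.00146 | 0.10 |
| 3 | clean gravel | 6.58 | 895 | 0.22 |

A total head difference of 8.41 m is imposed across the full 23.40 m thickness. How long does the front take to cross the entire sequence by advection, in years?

With flow normal to the layers, continuity requires the same specific discharge q through every layer.
Σ(b_i/K_i) = 11.6/4.05 + 5.22/0.00146 + 6.58/895 = 3578 d.
q = Δh / Σ(b_i/K_i) = 8.41 / 3578 = 0.002350 m/day.
In each layer the seepage velocity is v_i = q/n_i, so the layer transit time is t_i = b_i·n_i / q:
  layer 1 (medium sand): t_1 = 11.6 × 0.21 / 0.002350 = 1036 d
  layer 2 (sandy clay): t_2 = 5.22 × 0.10 / 0.002350 = 222.1 d
  layer 3 (clean gravel): t_3 = 6.58 × 0.22 / 0.002350 = 615.9 d
Total t = Σ t_i = 1874 days = 5.132 years.

5.13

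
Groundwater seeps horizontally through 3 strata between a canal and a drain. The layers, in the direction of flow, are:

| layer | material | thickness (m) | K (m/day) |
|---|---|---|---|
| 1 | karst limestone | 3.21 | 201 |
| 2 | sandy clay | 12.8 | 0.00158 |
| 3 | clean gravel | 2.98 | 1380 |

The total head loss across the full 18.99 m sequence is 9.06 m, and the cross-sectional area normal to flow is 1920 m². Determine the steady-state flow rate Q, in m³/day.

Flow is perpendicular to layering, so the layers act in series and the equivalent K is the thickness-weighted harmonic mean.
Total thickness L = 3.21 + 12.8 + 2.98 = 18.99 m.
Σ(b_i/K_i) = 3.21/201 + 12.8/0.00158 + 2.98/1380 = 8101 d.
K_eq = L / Σ(b_i/K_i) = 18.99 / 8101 = 0.002344 m/day.
Q = K_eq · A · (Δh/L) = 0.002344 × 1920 × (9.06/18.99) = 2.147 m³/day.

2.15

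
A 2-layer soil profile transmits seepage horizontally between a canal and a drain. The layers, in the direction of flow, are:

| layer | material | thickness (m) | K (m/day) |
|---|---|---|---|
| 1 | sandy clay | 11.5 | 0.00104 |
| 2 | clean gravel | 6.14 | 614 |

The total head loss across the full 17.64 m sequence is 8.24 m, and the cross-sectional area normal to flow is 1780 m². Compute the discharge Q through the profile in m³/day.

Flow is perpendicular to layering, so the layers act in series and the equivalent K is the thickness-weighted harmonic mean.
Total thickness L = 11.5 + 6.14 = 17.64 m.
Σ(b_i/K_i) = 11.5/0.00104 + 6.14/614 = 11058 d.
K_eq = L / Σ(b_i/K_i) = 17.64 / 11058 = 0.001595 m/day.
Q = K_eq · A · (Δh/L) = 0.001595 × 1780 × (8.24/17.64) = 1.326 m³/day.

1.33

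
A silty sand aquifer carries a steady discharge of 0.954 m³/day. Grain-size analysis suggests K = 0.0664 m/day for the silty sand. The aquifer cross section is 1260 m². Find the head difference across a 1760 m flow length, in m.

From Q = K·A·i, i = Q / (K·A) = 0.954 / (0.06640 × 1260) = 0.01140.
Head loss Δh = i · L = 0.01140 × 1760 = 20.07 m.

20.1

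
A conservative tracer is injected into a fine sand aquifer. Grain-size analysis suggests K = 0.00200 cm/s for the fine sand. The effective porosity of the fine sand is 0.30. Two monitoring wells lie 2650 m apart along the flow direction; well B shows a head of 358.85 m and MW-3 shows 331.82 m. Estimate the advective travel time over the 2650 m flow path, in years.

123

Convert K: 0.00200 cm/s × 864 = 1.728 m/day.
Hydraulic gradient i = (358.85 − 331.82) / 2650 = 27.03 / 2650 = 0.01020.
Darcy flux q = K · i = 1.728 × 0.01020 = 0.01763 m/day.
Seepage velocity v = q / n_e = 0.01763 / 0.30 = 0.05875 m/day.
Travel time t = L / v = 2650 / 0.05875 = 45105 days = 123.5 years.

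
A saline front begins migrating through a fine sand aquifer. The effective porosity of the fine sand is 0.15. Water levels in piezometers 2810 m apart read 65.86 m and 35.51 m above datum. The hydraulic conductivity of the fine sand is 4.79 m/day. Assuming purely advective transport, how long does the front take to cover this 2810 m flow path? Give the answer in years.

Hydraulic gradient i = (65.86 − 35.51) / 2810 = 30.35 / 2810 = 0.01080.
Darcy flux q = K · i = 4.790 × 0.01080 = 0.05174 m/day.
Seepage velocity v = q / n_e = 0.05174 / 0.15 = 0.3449 m/day.
Travel time t = L / v = 2810 / 0.3449 = 8147 days = 22.31 years.

22.3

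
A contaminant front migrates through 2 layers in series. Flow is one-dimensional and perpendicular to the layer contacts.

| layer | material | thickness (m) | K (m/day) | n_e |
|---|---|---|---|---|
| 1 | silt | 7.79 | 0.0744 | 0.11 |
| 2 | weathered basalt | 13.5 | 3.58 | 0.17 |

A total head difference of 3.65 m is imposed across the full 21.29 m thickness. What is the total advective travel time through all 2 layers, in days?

With flow normal to the layers, continuity requires the same specific discharge q through every layer.
Σ(b_i/K_i) = 7.79/0.0744 + 13.5/3.58 = 108.5 d.
q = Δh / Σ(b_i/K_i) = 3.65 / 108.5 = 0.03365 m/day.
In each layer the seepage velocity is v_i = q/n_i, so the layer transit time is t_i = b_i·n_i / q:
  layer 1 (silt): t_1 = 7.79 × 0.11 / 0.03365 = 25.47 d
  layer 2 (weathered basalt): t_2 = 13.5 × 0.17 / 0.03365 = 68.21 d
Total t = Σ t_i = 93.67 days.

93.7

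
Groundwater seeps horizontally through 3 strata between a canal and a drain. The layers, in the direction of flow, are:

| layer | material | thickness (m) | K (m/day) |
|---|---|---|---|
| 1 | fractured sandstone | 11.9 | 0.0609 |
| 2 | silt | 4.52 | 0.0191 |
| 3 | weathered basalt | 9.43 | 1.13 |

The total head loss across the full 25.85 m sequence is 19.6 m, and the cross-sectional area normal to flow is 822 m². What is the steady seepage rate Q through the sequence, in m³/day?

36.6

Flow is perpendicular to layering, so the layers act in series and the equivalent K is the thickness-weighted harmonic mean.
Total thickness L = 11.9 + 4.52 + 9.43 = 25.85 m.
Σ(b_i/K_i) = 11.9/0.0609 + 4.52/0.0191 + 9.43/1.13 = 440.4 d.
K_eq = L / Σ(b_i/K_i) = 25.85 / 440.4 = 0.05870 m/day.
Q = K_eq · A · (Δh/L) = 0.05870 × 822 × (19.6/25.85) = 36.58 m³/day.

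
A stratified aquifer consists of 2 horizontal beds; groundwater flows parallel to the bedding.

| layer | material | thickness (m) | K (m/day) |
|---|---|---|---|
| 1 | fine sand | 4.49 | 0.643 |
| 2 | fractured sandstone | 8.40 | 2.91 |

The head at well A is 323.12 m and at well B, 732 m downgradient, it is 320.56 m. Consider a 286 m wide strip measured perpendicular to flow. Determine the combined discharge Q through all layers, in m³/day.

27.3

Flow is parallel to layering, so each bed carries its own Darcy discharge and the transmissivities add.
Σ(K_i·b_i) = 0.643×4.49 + 2.91×8.40 = 27.33 m²/day.
Hydraulic gradient i = (323.12 − 320.56) / 732 = 2.56 / 732 = 0.003497.
Q = Σ(K_i·b_i) · W · i = 27.33 × 286 × 0.003497 = 27.34 m³/day.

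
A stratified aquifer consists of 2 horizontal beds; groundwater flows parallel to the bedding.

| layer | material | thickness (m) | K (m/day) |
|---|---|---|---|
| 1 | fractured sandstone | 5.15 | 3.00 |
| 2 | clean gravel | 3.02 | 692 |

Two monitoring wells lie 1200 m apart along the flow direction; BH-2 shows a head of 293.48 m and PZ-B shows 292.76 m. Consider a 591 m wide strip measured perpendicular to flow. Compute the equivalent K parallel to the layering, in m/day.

Flow is parallel to layering, so each bed carries its own Darcy discharge and the transmissivities add.
Σ(K_i·b_i) = 3.00×5.15 + 692×3.02 = 2105 m²/day.
Total thickness b = 8.170 m, so K_eq = Σ(K_i·b_i)/b = 257.7 m/day.

258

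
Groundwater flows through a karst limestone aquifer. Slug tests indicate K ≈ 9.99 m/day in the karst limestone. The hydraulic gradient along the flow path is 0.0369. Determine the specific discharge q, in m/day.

Hydraulic gradient i = 0.0369.
Specific discharge q = K · i = 9.990 × 0.03690 = 0.3686 m/day.

0.369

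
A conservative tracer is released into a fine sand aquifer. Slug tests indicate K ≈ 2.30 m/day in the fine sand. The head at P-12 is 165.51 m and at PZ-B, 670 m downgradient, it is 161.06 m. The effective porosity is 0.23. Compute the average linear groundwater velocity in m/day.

Hydraulic gradient i = (165.51 − 161.06) / 670 = 4.45 / 670 = 0.006642.
Darcy flux q = K · i = 2.300 × 0.006642 = 0.01528 m/day.
Seepage velocity v = q / n_e = 0.01528 / 0.23 = 0.06642 m/day.

0.0664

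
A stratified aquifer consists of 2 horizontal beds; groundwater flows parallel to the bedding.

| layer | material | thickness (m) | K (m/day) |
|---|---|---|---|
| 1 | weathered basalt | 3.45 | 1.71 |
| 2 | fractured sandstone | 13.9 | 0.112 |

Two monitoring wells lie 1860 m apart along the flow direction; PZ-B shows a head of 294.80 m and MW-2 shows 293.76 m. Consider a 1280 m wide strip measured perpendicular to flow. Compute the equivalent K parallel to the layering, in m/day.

0.430

Flow is parallel to layering, so each bed carries its own Darcy discharge and the transmissivities add.
Σ(K_i·b_i) = 1.71×3.45 + 0.112×13.9 = 7.456 m²/day.
Total thickness b = 17.35 m, so K_eq = Σ(K_i·b_i)/b = 0.4298 m/day.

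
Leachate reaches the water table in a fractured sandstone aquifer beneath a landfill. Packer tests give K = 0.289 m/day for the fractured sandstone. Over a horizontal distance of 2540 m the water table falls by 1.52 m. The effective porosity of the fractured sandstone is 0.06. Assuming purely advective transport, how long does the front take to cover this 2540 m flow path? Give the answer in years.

2410

Hydraulic gradient i = Δh / L = 1.52 / 2540 = 0.0005984.
Darcy flux q = K · i = 0.2890 × 0.0005984 = 0.0001729 m/day.
Seepage velocity v = q / n_e = 0.0001729 / 0.06 = 0.002882 m/day.
Travel time t = L / v = 2540 / 0.002882 = 8.812e+05 days = 2413 years.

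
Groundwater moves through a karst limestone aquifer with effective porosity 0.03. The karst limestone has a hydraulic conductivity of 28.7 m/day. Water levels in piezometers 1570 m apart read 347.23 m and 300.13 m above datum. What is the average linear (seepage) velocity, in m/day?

28.7

Hydraulic gradient i = (347.23 − 300.13) / 1570 = 47.1 / 1570 = 0.03000.
Darcy flux q = K · i = 28.70 × 0.03000 = 0.8610 m/day.
Seepage velocity v = q / n_e = 0.8610 / 0.03 = 28.70 m/day.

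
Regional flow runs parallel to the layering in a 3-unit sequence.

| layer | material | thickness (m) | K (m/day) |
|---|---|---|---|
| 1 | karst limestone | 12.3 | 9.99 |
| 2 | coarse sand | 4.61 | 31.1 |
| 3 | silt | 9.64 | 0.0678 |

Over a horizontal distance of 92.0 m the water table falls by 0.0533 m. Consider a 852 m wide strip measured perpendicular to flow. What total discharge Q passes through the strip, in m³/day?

Flow is parallel to layering, so each bed carries its own Darcy discharge and the transmissivities add.
Σ(K_i·b_i) = 9.99×12.3 + 31.1×4.61 + 0.0678×9.64 = 266.9 m²/day.
Hydraulic gradient i = Δh / L = 0.0533 / 92.0 = 0.0005793.
Q = Σ(K_i·b_i) · W · i = 266.9 × 852 × 0.0005793 = 131.7 m³/day.

132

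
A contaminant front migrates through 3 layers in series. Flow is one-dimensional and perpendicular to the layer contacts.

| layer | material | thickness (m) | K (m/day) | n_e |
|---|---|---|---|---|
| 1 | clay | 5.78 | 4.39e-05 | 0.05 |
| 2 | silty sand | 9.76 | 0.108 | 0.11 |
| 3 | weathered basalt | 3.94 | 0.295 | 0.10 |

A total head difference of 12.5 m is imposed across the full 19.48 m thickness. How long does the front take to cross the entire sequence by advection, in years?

With flow normal to the layers, continuity requires the same specific discharge q through every layer.
Σ(b_i/K_i) = 5.78/4.39e-05 + 9.76/0.108 + 3.94/0.295 = 1.318e+05 d.
q = Δh / Σ(b_i/K_i) = 12.5 / 1.318e+05 = 9.486e-05 m/day.
In each layer the seepage velocity is v_i = q/n_i, so the layer transit time is t_i = b_i·n_i / q:
  layer 1 (clay): t_1 = 5.78 × 0.05 / 9.486e-05 = 3046 d
  layer 2 (silty sand): t_2 = 9.76 × 0.11 / 9.486e-05 = 11317 d
  layer 3 (weathered basalt): t_3 = 3.94 × 0.10 / 9.486e-05 = 4153 d
Total t = Σ t_i = 18517 days = 50.70 years.

50.7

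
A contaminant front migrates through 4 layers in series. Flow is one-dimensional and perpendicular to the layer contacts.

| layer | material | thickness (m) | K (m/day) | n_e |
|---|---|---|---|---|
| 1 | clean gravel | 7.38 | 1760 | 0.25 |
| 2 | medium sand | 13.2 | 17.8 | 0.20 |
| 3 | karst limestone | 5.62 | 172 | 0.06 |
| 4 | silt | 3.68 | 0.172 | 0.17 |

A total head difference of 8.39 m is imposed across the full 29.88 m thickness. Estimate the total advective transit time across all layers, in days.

14.4

With flow normal to the layers, continuity requires the same specific discharge q through every layer.
Σ(b_i/K_i) = 7.38/1760 + 13.2/17.8 + 5.62/172 + 3.68/0.172 = 22.17 d.
q = Δh / Σ(b_i/K_i) = 8.39 / 22.17 = 0.3784 m/day.
In each layer the seepage velocity is v_i = q/n_i, so the layer transit time is t_i = b_i·n_i / q:
  layer 1 (clean gravel): t_1 = 7.38 × 0.25 / 0.3784 = 4.876 d
  layer 2 (medium sand): t_2 = 13.2 × 0.20 / 0.3784 = 6.977 d
  layer 3 (karst limestone): t_3 = 5.62 × 0.06 / 0.3784 = 0.8912 d
  layer 4 (silt): t_4 = 3.68 × 0.17 / 0.3784 = 1.653 d
Total t = Σ t_i = 14.40 days.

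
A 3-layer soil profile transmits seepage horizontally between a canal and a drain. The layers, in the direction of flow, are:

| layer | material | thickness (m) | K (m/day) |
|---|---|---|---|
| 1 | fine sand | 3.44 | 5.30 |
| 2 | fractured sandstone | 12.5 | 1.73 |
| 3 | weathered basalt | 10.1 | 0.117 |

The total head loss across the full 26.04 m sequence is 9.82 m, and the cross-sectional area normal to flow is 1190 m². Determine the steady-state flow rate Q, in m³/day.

124

Flow is perpendicular to layering, so the layers act in series and the equivalent K is the thickness-weighted harmonic mean.
Total thickness L = 3.44 + 12.5 + 10.1 = 26.04 m.
Σ(b_i/K_i) = 3.44/5.30 + 12.5/1.73 + 10.1/0.117 = 94.20 d.
K_eq = L / Σ(b_i/K_i) = 26.04 / 94.20 = 0.2764 m/day.
Q = K_eq · A · (Δh/L) = 0.2764 × 1190 × (9.82/26.04) = 124.1 m³/day.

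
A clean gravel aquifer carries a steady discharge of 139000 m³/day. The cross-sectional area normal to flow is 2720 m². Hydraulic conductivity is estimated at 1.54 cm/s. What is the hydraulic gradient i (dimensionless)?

Convert K: 1.54 cm/s × 864 = 1331 m/day.
From Q = K·A·i, i = Q / (K·A) = 139000 / (1331 × 2720) = 0.03841.

0.0384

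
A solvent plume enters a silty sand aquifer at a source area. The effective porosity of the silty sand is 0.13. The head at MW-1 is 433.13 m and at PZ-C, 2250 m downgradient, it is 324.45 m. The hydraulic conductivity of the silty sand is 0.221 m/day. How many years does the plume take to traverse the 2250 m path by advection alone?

75.0

Hydraulic gradient i = (433.13 − 324.45) / 2250 = 108.68 / 2250 = 0.04830.
Darcy flux q = K · i = 0.2210 × 0.04830 = 0.01067 m/day.
Seepage velocity v = q / n_e = 0.01067 / 0.13 = 0.08211 m/day.
Travel time t = L / v = 2250 / 0.08211 = 27401 days = 75.02 years.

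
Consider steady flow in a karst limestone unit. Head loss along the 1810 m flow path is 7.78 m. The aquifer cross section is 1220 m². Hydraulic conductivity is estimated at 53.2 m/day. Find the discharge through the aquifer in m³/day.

Hydraulic gradient i = Δh / L = 7.78 / 1810 = 0.004298.
Darcy's law: Q = K · A · i = 53.20 × 1220 × 0.004298 = 279.0 m³/day.

279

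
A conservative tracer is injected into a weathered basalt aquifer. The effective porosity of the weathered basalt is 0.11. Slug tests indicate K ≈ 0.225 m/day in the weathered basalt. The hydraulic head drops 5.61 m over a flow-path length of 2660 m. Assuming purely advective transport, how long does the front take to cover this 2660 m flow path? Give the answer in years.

Hydraulic gradient i = Δh / L = 5.61 / 2660 = 0.002109.
Darcy flux q = K · i = 0.2250 × 0.002109 = 0.0004745 m/day.
Seepage velocity v = q / n_e = 0.0004745 / 0.11 = 0.004314 m/day.
Travel time t = L / v = 2660 / 0.004314 = 6.166e+05 days = 1688 years.

1690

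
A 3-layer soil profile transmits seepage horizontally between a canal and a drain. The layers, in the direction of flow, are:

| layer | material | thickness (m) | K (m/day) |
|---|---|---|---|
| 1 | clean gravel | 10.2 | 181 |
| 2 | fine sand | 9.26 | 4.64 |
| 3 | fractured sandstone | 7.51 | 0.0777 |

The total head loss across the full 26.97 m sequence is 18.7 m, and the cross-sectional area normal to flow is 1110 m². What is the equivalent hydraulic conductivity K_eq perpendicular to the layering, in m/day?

0.273

Flow is perpendicular to layering, so the layers act in series and the equivalent K is the thickness-weighted harmonic mean.
Total thickness L = 10.2 + 9.26 + 7.51 = 26.97 m.
Σ(b_i/K_i) = 10.2/181 + 9.26/4.64 + 7.51/0.0777 = 98.71 d.
K_eq = L / Σ(b_i/K_i) = 26.97 / 98.71 = 0.2732 m/day.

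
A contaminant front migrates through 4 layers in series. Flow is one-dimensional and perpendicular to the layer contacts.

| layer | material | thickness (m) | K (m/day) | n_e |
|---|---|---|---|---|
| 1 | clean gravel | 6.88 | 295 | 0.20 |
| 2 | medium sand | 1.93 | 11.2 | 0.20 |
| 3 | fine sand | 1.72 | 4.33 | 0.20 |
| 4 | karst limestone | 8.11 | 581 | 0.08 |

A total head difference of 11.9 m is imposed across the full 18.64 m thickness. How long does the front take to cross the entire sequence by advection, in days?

With flow normal to the layers, continuity requires the same specific discharge q through every layer.
Σ(b_i/K_i) = 6.88/295 + 1.93/11.2 + 1.72/4.33 + 8.11/581 = 0.6068 d.
q = Δh / Σ(b_i/K_i) = 11.9 / 0.6068 = 19.61 m/day.
In each layer the seepage velocity is v_i = q/n_i, so the layer transit time is t_i = b_i·n_i / q:
  layer 1 (clean gravel): t_1 = 6.88 × 0.20 / 19.61 = 0.07017 d
  layer 2 (medium sand): t_2 = 1.93 × 0.20 / 19.61 = 0.01968 d
  layer 3 (fine sand): t_3 = 1.72 × 0.20 / 19.61 = 0.01754 d
  layer 4 (karst limestone): t_4 = 8.11 × 0.08 / 19.61 = 0.03309 d
Total t = Σ t_i = 0.1405 days.

0.140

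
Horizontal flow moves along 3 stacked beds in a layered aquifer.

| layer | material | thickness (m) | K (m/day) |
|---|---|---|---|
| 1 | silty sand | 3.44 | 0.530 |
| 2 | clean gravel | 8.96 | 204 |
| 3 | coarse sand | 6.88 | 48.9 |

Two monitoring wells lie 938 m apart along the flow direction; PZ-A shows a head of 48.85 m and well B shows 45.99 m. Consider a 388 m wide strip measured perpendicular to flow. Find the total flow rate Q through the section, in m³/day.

Flow is parallel to layering, so each bed carries its own Darcy discharge and the transmissivities add.
Σ(K_i·b_i) = 0.530×3.44 + 204×8.96 + 48.9×6.88 = 2166 m²/day.
Hydraulic gradient i = (48.85 − 45.99) / 938 = 2.86 / 938 = 0.003049.
Q = Σ(K_i·b_i) · W · i = 2166 × 388 × 0.003049 = 2563 m³/day.

2560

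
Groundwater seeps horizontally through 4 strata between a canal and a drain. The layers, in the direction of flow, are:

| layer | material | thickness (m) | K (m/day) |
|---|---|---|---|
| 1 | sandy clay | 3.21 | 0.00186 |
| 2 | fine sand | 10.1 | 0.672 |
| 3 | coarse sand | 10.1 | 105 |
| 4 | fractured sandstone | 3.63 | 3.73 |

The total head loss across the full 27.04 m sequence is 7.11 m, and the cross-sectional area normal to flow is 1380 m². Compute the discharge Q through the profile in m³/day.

5.63

Flow is perpendicular to layering, so the layers act in series and the equivalent K is the thickness-weighted harmonic mean.
Total thickness L = 3.21 + 10.1 + 10.1 + 3.63 = 27.04 m.
Σ(b_i/K_i) = 3.21/0.00186 + 10.1/0.672 + 10.1/105 + 3.63/3.73 = 1742 d.
K_eq = L / Σ(b_i/K_i) = 27.04 / 1742 = 0.01552 m/day.
Q = K_eq · A · (Δh/L) = 0.01552 × 1380 × (7.11/27.04) = 5.633 m³/day.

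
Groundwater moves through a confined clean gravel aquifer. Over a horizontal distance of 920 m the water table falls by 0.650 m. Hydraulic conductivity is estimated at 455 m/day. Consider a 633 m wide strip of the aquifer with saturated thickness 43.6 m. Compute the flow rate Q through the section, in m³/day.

Cross-sectional area A = 633 × 43.6 = 27599 m².
Hydraulic gradient i = Δh / L = 0.650 / 920 = 0.0007065.
Darcy's law: Q = K · A · i = 455.0 × 27599 × 0.0007065 = 8872 m³/day.

8870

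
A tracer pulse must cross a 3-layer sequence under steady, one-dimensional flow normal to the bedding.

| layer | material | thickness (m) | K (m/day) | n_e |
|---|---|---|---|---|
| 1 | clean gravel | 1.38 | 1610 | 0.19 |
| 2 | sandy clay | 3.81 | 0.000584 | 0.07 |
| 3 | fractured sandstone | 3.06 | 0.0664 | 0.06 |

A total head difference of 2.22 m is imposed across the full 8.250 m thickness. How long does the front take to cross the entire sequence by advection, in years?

With flow normal to the layers, continuity requires the same specific discharge q through every layer.
Σ(b_i/K_i) = 1.38/1610 + 3.81/0.000584 + 3.06/0.0664 = 6570 d.
q = Δh / Σ(b_i/K_i) = 2.22 / 6570 = 0.0003379 m/day.
In each layer the seepage velocity is v_i = q/n_i, so the layer transit time is t_i = b_i·n_i / q:
  layer 1 (clean gravel): t_1 = 1.38 × 0.19 / 0.0003379 = 776.0 d
  layer 2 (sandy clay): t_2 = 3.81 × 0.07 / 0.0003379 = 789.3 d
  layer 3 (fractured sandstone): t_3 = 3.06 × 0.06 / 0.0003379 = 543.4 d
Total t = Σ t_i = 2109 days = 5.773 years.

5.77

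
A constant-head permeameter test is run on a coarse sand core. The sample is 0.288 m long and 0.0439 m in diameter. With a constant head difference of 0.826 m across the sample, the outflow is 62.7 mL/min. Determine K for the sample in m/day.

Cross-sectional area A = π·(d/2)² = π × (0.0439/2)² = 0.001514 m².
Convert discharge: 62.7 mL/min = 1.045e-06 m³/s.
Darcy's law rearranged: K = Q·L / (A·Δh) = 1.045e-06 × 0.288 / (0.001514 × 0.826) = 0.0002407 m/s = 20.80 m/day.

20.8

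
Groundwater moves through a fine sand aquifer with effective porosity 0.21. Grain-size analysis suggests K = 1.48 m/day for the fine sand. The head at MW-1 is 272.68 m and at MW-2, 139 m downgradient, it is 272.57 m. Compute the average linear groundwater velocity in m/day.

0.00558

Hydraulic gradient i = (272.68 − 272.57) / 139 = 0.11 / 139 = 0.0007914.
Darcy flux q = K · i = 1.480 × 0.0007914 = 0.001171 m/day.
Seepage velocity v = q / n_e = 0.001171 / 0.21 = 0.005577 m/day.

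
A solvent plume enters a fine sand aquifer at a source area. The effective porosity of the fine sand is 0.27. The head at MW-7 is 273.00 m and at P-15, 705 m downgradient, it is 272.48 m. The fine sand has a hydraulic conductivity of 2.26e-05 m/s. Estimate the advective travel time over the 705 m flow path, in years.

Convert K: 2.26e-05 m/s × 86400 = 1.953 m/day.
Hydraulic gradient i = (273.00 − 272.48) / 705 = 0.52 / 705 = 0.0007376.
Darcy flux q = K · i = 1.953 × 0.0007376 = 0.001440 m/day.
Seepage velocity v = q / n_e = 0.001440 / 0.27 = 0.005334 m/day.
Travel time t = L / v = 705 / 0.005334 = 1.322e+05 days = 361.8 years.

362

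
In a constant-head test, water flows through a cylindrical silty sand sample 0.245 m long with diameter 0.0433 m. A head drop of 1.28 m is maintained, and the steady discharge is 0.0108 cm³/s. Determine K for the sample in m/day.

Cross-sectional area A = π·(d/2)² = π × (0.0433/2)² = 0.001473 m².
Convert discharge: 0.0108 cm³/s = 1.080e-08 m³/s.
Darcy's law rearranged: K = Q·L / (A·Δh) = 1.080e-08 × 0.245 / (0.001473 × 1.28) = 1.404e-06 m/s = 0.1213 m/day.

0.121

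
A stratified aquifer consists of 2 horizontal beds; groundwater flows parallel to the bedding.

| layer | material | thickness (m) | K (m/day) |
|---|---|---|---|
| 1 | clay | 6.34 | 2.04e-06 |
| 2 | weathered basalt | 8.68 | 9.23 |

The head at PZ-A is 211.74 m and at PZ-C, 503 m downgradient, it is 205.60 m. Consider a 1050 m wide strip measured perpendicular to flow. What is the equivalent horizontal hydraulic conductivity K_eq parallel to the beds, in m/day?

Flow is parallel to layering, so each bed carries its own Darcy discharge and the transmissivities add.
Σ(K_i·b_i) = 2.04e-06×6.34 + 9.23×8.68 = 80.12 m²/day.
Total thickness b = 15.02 m, so K_eq = Σ(K_i·b_i)/b = 5.334 m/day.

5.33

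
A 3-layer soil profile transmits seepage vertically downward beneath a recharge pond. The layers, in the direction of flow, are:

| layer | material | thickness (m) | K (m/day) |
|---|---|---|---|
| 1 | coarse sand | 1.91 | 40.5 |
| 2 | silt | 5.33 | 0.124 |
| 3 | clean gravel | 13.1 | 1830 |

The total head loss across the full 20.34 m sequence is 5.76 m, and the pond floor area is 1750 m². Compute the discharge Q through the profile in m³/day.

234

Flow is perpendicular to layering, so the layers act in series and the equivalent K is the thickness-weighted harmonic mean.
Total thickness L = 1.91 + 5.33 + 13.1 = 20.34 m.
Σ(b_i/K_i) = 1.91/40.5 + 5.33/0.124 + 13.1/1830 = 43.04 d.
K_eq = L / Σ(b_i/K_i) = 20.34 / 43.04 = 0.4726 m/day.
Q = K_eq · A · (Δh/L) = 0.4726 × 1750 × (5.76/20.34) = 234.2 m³/day.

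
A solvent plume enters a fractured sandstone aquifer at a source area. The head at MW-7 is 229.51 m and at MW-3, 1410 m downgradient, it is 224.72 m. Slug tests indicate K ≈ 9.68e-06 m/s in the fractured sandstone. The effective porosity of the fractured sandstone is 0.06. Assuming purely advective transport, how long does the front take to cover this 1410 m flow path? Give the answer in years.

Convert K: 9.68e-06 m/s × 86400 = 0.8364 m/day.
Hydraulic gradient i = (229.51 − 224.72) / 1410 = 4.79 / 1410 = 0.003397.
Darcy flux q = K · i = 0.8364 × 0.003397 = 0.002841 m/day.
Seepage velocity v = q / n_e = 0.002841 / 0.06 = 0.04735 m/day.
Travel time t = L / v = 1410 / 0.04735 = 29776 days = 81.52 years.

81.5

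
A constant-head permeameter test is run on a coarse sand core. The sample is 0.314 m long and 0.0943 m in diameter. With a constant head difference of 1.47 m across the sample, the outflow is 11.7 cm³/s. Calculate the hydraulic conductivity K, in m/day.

Cross-sectional area A = π·(d/2)² = π × (0.0943/2)² = 0.006984 m².
Convert discharge: 11.7 cm³/s = 1.170e-05 m³/s.
Darcy's law rearranged: K = Q·L / (A·Δh) = 1.170e-05 × 0.314 / (0.006984 × 1.47) = 0.0003578 m/s = 30.92 m/day.

30.9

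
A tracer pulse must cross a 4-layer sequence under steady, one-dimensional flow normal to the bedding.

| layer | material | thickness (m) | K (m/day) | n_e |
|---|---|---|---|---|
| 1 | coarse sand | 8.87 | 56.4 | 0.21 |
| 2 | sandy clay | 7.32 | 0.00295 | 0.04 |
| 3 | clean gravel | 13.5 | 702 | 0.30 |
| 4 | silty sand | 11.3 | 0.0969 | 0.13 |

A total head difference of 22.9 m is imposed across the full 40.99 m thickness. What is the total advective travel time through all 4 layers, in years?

2.38

With flow normal to the layers, continuity requires the same specific discharge q through every layer.
Σ(b_i/K_i) = 8.87/56.4 + 7.32/0.00295 + 13.5/702 + 11.3/0.0969 = 2598 d.
q = Δh / Σ(b_i/K_i) = 22.9 / 2598 = 0.008814 m/day.
In each layer the seepage velocity is v_i = q/n_i, so the layer transit time is t_i = b_i·n_i / q:
  layer 1 (coarse sand): t_1 = 8.87 × 0.21 / 0.008814 = 211.3 d
  layer 2 (sandy clay): t_2 = 7.32 × 0.04 / 0.008814 = 33.22 d
  layer 3 (clean gravel): t_3 = 13.5 × 0.30 / 0.008814 = 459.5 d
  layer 4 (silty sand): t_4 = 11.3 × 0.13 / 0.008814 = 166.7 d
Total t = Σ t_i = 870.7 days = 2.384 years.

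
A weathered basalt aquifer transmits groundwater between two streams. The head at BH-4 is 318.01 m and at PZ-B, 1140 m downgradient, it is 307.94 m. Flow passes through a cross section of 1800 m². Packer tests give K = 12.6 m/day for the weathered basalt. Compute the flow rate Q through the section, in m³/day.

Hydraulic gradient i = (318.01 − 307.94) / 1140 = 10.07 / 1140 = 0.008833.
Darcy's law: Q = K · A · i = 12.60 × 1800 × 0.008833 = 200.3 m³/day.

200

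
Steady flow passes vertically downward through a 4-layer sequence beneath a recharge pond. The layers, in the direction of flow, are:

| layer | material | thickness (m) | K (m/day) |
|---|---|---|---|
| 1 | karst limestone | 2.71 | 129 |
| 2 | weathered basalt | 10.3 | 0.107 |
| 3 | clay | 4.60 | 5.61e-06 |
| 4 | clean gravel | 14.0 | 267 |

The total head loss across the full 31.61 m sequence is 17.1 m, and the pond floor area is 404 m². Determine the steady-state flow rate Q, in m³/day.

0.00842

Flow is perpendicular to layering, so the layers act in series and the equivalent K is the thickness-weighted harmonic mean.
Total thickness L = 2.71 + 10.3 + 4.60 + 14.0 = 31.61 m.
Σ(b_i/K_i) = 2.71/129 + 10.3/0.107 + 4.60/5.61e-06 + 14.0/267 = 8.201e+05 d.
K_eq = L / Σ(b_i/K_i) = 31.61 / 8.201e+05 = 3.855e-05 m/day.
Q = K_eq · A · (Δh/L) = 3.855e-05 × 404 × (17.1/31.61) = 0.008424 m³/day.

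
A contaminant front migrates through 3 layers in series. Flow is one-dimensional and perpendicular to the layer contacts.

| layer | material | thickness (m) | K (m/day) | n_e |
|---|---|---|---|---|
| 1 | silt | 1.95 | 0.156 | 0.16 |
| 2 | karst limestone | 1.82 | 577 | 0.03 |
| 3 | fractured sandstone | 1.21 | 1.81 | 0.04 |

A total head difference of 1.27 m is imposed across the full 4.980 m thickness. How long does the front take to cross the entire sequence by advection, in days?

4.30

With flow normal to the layers, continuity requires the same specific discharge q through every layer.
Σ(b_i/K_i) = 1.95/0.156 + 1.82/577 + 1.21/1.81 = 13.17 d.
q = Δh / Σ(b_i/K_i) = 1.27 / 13.17 = 0.09642 m/day.
In each layer the seepage velocity is v_i = q/n_i, so the layer transit time is t_i = b_i·n_i / q:
  layer 1 (silt): t_1 = 1.95 × 0.16 / 0.09642 = 3.236 d
  layer 2 (karst limestone): t_2 = 1.82 × 0.03 / 0.09642 = 0.5663 d
  layer 3 (fractured sandstone): t_3 = 1.21 × 0.04 / 0.09642 = 0.5020 d
Total t = Σ t_i = 4.304 days.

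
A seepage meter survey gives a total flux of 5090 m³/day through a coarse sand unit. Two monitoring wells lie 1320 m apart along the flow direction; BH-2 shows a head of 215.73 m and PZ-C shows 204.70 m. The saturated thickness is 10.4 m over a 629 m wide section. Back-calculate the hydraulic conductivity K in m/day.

Cross-sectional area A = 629 × 10.4 = 6542 m².
Hydraulic gradient i = (215.73 − 204.70) / 1320 = 11.03 / 1320 = 0.008356.
From Q = K·A·i, K = Q / (A·i) = 5090 / (6542 × 0.008356) = 93.12 m/day.

93.1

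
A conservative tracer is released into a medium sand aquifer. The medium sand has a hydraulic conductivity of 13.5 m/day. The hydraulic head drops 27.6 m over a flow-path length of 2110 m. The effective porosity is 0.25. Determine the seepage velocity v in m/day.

0.706

Hydraulic gradient i = Δh / L = 27.6 / 2110 = 0.01308.
Darcy flux q = K · i = 13.50 × 0.01308 = 0.1766 m/day.
Seepage velocity v = q / n_e = 0.1766 / 0.25 = 0.7064 m/day.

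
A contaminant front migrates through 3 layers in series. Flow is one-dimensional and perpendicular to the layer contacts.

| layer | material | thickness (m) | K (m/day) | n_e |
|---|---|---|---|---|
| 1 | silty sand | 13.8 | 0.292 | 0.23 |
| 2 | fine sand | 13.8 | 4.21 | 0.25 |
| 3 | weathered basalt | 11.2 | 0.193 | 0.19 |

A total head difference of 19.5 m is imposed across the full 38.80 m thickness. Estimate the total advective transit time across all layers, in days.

48.7

With flow normal to the layers, continuity requires the same specific discharge q through every layer.
Σ(b_i/K_i) = 13.8/0.292 + 13.8/4.21 + 11.2/0.193 = 108.6 d.
q = Δh / Σ(b_i/K_i) = 19.5 / 108.6 = 0.1796 m/day.
In each layer the seepage velocity is v_i = q/n_i, so the layer transit time is t_i = b_i·n_i / q:
  layer 1 (silty sand): t_1 = 13.8 × 0.23 / 0.1796 = 17.67 d
  layer 2 (fine sand): t_2 = 13.8 × 0.25 / 0.1796 = 19.21 d
  layer 3 (weathered basalt): t_3 = 11.2 × 0.19 / 0.1796 = 11.85 d
Total t = Σ t_i = 48.73 days.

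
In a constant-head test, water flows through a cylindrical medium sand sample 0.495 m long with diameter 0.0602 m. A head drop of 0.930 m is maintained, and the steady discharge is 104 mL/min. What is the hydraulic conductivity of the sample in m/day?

28.0

Cross-sectional area A = π·(d/2)² = π × (0.0602/2)² = 0.002846 m².
Convert discharge: 104 mL/min = 1.733e-06 m³/s.
Darcy's law rearranged: K = Q·L / (A·Δh) = 1.733e-06 × 0.495 / (0.002846 × 0.930) = 0.0003241 m/s = 28.00 m/day.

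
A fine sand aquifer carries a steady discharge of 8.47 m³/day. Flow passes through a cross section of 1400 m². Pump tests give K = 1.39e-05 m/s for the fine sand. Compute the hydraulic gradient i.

0.00504

Convert K: 1.39e-05 m/s × 86400 = 1.201 m/day.
From Q = K·A·i, i = Q / (K·A) = 8.47 / (1.201 × 1400) = 0.005038.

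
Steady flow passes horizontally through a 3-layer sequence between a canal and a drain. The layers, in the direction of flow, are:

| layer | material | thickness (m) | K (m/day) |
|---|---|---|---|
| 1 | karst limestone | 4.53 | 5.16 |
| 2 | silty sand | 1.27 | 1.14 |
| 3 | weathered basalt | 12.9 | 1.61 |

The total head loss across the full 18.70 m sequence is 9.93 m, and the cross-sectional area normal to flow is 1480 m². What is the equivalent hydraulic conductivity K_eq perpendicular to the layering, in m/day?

1.87

Flow is perpendicular to layering, so the layers act in series and the equivalent K is the thickness-weighted harmonic mean.
Total thickness L = 4.53 + 1.27 + 12.9 = 18.70 m.
Σ(b_i/K_i) = 4.53/5.16 + 1.27/1.14 + 12.9/1.61 = 10.00 d.
K_eq = L / Σ(b_i/K_i) = 18.70 / 10.00 = 1.869 m/day.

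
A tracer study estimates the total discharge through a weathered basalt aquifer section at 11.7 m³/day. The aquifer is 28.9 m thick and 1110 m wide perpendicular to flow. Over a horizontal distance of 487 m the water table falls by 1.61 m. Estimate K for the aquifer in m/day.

0.110

Cross-sectional area A = 1110 × 28.9 = 32079 m².
Hydraulic gradient i = Δh / L = 1.61 / 487 = 0.003306.
From Q = K·A·i, K = Q / (A·i) = 11.7 / (32079 × 0.003306) = 0.1103 m/day.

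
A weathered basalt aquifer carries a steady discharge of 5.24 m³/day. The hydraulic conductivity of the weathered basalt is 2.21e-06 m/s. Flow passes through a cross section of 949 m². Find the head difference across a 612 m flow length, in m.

17.7

Convert K: 2.21e-06 m/s × 86400 = 0.1909 m/day.
From Q = K·A·i, i = Q / (K·A) = 5.24 / (0.1909 × 949.0) = 0.02892.
Head loss Δh = i · L = 0.02892 × 612 = 17.70 m.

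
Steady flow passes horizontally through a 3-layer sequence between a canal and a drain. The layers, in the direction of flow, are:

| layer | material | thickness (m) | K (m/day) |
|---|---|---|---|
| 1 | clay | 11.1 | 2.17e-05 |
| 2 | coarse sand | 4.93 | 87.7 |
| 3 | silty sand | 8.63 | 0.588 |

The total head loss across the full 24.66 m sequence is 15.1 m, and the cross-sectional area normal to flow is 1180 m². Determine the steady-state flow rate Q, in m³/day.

0.0348

Flow is perpendicular to layering, so the layers act in series and the equivalent K is the thickness-weighted harmonic mean.
Total thickness L = 11.1 + 4.93 + 8.63 = 24.66 m.
Σ(b_i/K_i) = 11.1/2.17e-05 + 4.93/87.7 + 8.63/0.588 = 5.115e+05 d.
K_eq = L / Σ(b_i/K_i) = 24.66 / 5.115e+05 = 4.821e-05 m/day.
Q = K_eq · A · (Δh/L) = 4.821e-05 × 1180 × (15.1/24.66) = 0.03483 m³/day.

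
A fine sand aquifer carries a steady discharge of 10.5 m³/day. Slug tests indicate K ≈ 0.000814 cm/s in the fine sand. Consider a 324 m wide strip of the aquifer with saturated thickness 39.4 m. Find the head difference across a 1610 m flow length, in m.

1.88

Convert K: 0.000814 cm/s × 864 = 0.7033 m/day.
Cross-sectional area A = 324 × 39.4 = 12766 m².
From Q = K·A·i, i = Q / (K·A) = 10.5 / (0.7033 × 12766) = 0.001170.
Head loss Δh = i · L = 0.001170 × 1610 = 1.883 m.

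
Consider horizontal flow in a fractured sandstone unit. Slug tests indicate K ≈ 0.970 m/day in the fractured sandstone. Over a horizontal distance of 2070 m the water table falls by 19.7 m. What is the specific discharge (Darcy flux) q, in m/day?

0.00923

Hydraulic gradient i = Δh / L = 19.7 / 2070 = 0.009517.
Specific discharge q = K · i = 0.9700 × 0.009517 = 0.009231 m/day.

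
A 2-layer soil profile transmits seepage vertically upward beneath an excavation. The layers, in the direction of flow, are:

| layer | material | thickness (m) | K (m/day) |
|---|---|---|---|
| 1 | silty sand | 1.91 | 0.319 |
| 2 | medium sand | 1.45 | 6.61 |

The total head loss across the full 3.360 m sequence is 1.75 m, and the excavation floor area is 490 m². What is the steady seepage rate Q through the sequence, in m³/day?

138

Flow is perpendicular to layering, so the layers act in series and the equivalent K is the thickness-weighted harmonic mean.
Total thickness L = 1.91 + 1.45 = 3.360 m.
Σ(b_i/K_i) = 1.91/0.319 + 1.45/6.61 = 6.207 d.
K_eq = L / Σ(b_i/K_i) = 3.360 / 6.207 = 0.5413 m/day.
Q = K_eq · A · (Δh/L) = 0.5413 × 490 × (1.75/3.360) = 138.2 m³/day.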